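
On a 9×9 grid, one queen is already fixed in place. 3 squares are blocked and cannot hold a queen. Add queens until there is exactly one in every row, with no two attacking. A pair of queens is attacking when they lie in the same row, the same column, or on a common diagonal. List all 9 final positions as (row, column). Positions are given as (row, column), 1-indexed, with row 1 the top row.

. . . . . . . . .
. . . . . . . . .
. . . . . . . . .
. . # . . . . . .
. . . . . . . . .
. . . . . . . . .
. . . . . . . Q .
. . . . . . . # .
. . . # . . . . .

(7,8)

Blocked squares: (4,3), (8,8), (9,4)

Row 1: attacked by (7,8)→{2,8}. Safe: 1, 3, 4, 5, 6, 7, 9. Place at column 7.
Row 2: attacked by (1,7)→{6,7,8}; (7,8)→{3,8}. Safe: 1, 2, 4, 5, 9. Place at column 5.
Row 3: attacked by (1,7)→{5,7,9}; (2,5)→{4,5,6}; (7,8)→{4,8}. Safe: 1, 2, 3. Place at column 1.
Row 4: attacked by (1,7)→{4,7}; (2,5)→{3,5,7}; (3,1)→{1,2}; (7,8)→{5,8}. Blocked: 3. Safe: 6, 9. Place at column 6.
Row 5: attacked by (1,7)→{3,7}; (2,5)→{2,5,8}; (3,1)→{1,3}; (4,6)→{5,6,7}; (7,8)→{6,8}. Safe: 4, 9. Place at column 9.
Row 6: attacked by (1,7)→{2,7}; (2,5)→{1,5,9}; (3,1)→{1,4}; (4,6)→{4,6,8}; (5,9)→{8,9}; (7,8)→{7,8,9}. Safe: 3. Place at column 3.
Row 8: attacked by (1,7)→{7}; (2,5)→{5}; (3,1)→{1,6}; (4,6)→{2,6}; (5,9)→{6,9}; (6,3)→{1,3,5}; (7,8)→{7,8,9}. Blocked: 8. Safe: 4. Place at column 4.
Row 9: attacked by (1,7)→{7}; (2,5)→{5}; (3,1)→{1,7}; (4,6)→{1,6}; (5,9)→{5,9}; (6,3)→{3,6}; (7,8)→{6,8}; (8,4)→{3,4,5}. Blocked: 4. Safe: 2. Place at column 2.
Columns [7, 5, 1, 6, 9, 3, 8, 4, 2], r−c [-6, -3, 2, -2, -4, 3, -1, 4, 7], r+c [8, 7, 4, 10, 14, 9, 15, 12, 11] are all distinct, so no two queens attack.

(1,7) (2,5) (3,1) (4,6) (5,9) (6,3) (7,8) (8,4) (9,2)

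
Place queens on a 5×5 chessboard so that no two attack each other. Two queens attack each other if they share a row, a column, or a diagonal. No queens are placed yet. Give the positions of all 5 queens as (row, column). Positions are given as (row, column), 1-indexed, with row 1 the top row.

Row 1: Safe: 1, 2, 3, 4, 5. Place at column 3.
Row 2: attacked by (1,3)→{2,3,4}. Safe: 1, 5. Place at column 5.
Row 3: attacked by (1,3)→{1,3,5}; (2,5)→{4,5}. Safe: 2. Place at column 2.
Row 4: attacked by (1,3)→{3}; (2,5)→{3,5}; (3,2)→{1,2,3}. Safe: 4. Place at column 4.
Row 5: attacked by (1,3)→{3}; (2,5)→{2,5}; (3,2)→{2,4}; (4,4)→{3,4,5}. Safe: 1. Place at column 1.
Columns [3, 5, 2, 4, 1], r−c [-2, -3, 1, 0, 4], r+c [4, 7, 5, 8, 6] are all distinct, so no two queens attack.

(1,3) (2,5) (3,2) (4,4) (5,1)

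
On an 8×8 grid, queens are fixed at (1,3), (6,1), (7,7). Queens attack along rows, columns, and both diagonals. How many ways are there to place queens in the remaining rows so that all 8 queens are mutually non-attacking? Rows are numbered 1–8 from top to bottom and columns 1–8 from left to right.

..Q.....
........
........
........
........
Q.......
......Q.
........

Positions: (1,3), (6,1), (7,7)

Branch on row 2: col 6 → 2; col 8 → 0.
Sum: 2 + 0 = 2.

2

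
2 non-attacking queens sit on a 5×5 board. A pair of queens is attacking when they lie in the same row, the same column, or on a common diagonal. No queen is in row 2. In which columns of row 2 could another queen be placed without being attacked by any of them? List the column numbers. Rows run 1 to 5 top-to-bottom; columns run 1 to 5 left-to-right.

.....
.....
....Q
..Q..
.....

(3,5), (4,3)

columns 2

(3,5) attacks row 2 at column 5 and diagonals 4.
(4,3) attacks row 2 at column 3 and diagonals 1, 5.
Attacked columns: {1, 3, 4, 5}. Safe: {2}.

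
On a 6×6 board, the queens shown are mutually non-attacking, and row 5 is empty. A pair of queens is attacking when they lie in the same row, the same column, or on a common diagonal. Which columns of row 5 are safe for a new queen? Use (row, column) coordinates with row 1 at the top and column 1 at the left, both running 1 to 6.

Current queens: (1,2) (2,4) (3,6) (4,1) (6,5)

columns 3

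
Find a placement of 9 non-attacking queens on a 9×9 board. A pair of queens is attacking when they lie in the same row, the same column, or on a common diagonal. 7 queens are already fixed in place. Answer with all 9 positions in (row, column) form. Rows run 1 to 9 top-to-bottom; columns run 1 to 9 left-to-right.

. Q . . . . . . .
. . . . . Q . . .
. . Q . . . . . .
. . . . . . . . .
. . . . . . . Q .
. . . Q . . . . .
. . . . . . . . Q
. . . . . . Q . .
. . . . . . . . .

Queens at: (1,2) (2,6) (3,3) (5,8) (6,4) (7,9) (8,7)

(1,2) (2,6) (3,3) (4,1) (5,8) (6,4) (7,9) (8,7) (9,5)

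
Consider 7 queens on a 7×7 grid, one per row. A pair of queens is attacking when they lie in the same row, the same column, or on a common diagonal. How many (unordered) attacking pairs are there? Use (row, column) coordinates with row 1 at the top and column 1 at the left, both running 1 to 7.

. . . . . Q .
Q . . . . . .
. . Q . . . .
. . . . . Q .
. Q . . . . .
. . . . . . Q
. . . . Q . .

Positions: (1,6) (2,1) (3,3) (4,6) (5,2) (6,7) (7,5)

Same column: (1,6)–(4,6) (column 6).
Same diagonal: (1,6)–(5,2) (|1−5| = |6−2| = 4).
Total attacking pairs: 2.

2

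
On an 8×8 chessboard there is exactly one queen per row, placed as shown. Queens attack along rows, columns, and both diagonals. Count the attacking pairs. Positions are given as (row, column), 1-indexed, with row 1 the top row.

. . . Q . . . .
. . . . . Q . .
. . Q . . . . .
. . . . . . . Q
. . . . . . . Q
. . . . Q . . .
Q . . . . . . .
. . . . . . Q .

5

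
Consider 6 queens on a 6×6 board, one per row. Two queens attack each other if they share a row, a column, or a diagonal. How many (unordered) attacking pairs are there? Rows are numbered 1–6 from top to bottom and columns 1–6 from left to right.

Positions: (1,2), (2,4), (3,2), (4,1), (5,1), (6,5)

Same column: (1,2)–(3,2) (column 2); (4,1)–(5,1) (column 1).
Same diagonal: (2,4)–(5,1) (|2−5| = |4−1| = 3); (3,2)–(4,1) (|3−4| = |2−1| = 1); (3,2)–(6,5) (|3−6| = |2−5| = 3).
Total attacking pairs: 5.

5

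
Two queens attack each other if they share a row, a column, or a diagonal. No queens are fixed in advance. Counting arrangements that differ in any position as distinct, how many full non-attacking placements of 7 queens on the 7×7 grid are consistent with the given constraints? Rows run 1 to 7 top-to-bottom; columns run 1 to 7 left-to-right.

40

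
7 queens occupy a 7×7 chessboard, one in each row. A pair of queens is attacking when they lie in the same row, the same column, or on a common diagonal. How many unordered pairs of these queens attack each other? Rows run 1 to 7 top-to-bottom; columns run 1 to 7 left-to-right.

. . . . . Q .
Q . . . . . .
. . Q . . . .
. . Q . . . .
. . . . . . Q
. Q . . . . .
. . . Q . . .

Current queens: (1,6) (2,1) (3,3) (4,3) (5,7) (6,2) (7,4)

Same column: (3,3)–(4,3) (column 3).
Same diagonal: (1,6)–(4,3) (|1−4| = |6−3| = 3); (2,1)–(4,3) (|2−4| = |1−3| = 2).
Total attacking pairs: 3.

3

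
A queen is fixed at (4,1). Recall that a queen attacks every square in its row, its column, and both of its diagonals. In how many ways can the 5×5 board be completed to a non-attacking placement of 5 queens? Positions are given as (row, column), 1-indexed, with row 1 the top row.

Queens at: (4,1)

2

Branch on row 1: col 2 → 1; col 3 → 0; col 5 → 1.
Sum: 1 + 0 + 1 = 2.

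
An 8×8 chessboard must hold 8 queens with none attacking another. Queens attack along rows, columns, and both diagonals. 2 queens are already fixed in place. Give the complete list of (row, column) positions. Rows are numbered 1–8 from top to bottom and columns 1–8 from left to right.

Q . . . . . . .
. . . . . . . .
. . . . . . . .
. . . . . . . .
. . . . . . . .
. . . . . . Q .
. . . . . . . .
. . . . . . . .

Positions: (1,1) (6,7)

Row 2: attacked by (1,1)→{1,2}; (6,7)→{3,7}. Safe: 4, 5, 6, 8. Place at column 5.
Row 3: attacked by (1,1)→{1,3}; (2,5)→{4,5,6}; (6,7)→{4,7}. Safe: 2, 8. Place at column 8.
Row 4: attacked by (1,1)→{1,4}; (2,5)→{3,5,7}; (3,8)→{7,8}; (6,7)→{5,7}. Safe: 2, 6. Place at column 6.
Row 5: attacked by (1,1)→{1,5}; (2,5)→{2,5,8}; (3,8)→{6,8}; (4,6)→{5,6,7}; (6,7)→{6,7,8}. Safe: 3, 4. Place at column 3.
Row 7: attacked by (1,1)→{1,7}; (2,5)→{5}; (3,8)→{4,8}; (4,6)→{3,6}; (5,3)→{1,3,5}; (6,7)→{6,7,8}. Safe: 2. Place at column 2.
Row 8: attacked by (1,1)→{1,8}; (2,5)→{5}; (3,8)→{3,8}; (4,6)→{2,6}; (5,3)→{3,6}; (6,7)→{5,7}; (7,2)→{1,2,3}. Safe: 4. Place at column 4.
Columns [1, 5, 8, 6, 3, 7, 2, 4], r−c [0, -3, -5, -2, 2, -1, 5, 4], r+c [2, 7, 11, 10, 8, 13, 9, 12] are all distinct, so no two queens attack.

(1,1) (2,5) (3,8) (4,6) (5,3) (6,7) (7,2) (8,4)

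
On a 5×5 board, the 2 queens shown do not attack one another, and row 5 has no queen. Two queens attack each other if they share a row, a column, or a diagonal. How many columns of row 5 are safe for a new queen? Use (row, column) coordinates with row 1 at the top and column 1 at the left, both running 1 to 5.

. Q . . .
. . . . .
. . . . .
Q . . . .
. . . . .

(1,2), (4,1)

3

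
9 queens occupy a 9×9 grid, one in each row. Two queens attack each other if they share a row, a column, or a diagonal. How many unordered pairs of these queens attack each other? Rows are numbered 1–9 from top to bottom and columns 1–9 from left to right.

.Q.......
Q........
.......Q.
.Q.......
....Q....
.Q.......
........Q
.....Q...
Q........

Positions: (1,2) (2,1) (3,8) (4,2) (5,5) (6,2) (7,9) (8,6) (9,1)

Same column: (1,2)–(4,2) (column 2); (1,2)–(6,2) (column 2); (2,1)–(9,1) (column 1); (4,2)–(6,2) (column 2).
Same diagonal: (1,2)–(2,1) (|1−2| = |2−1| = 1); (4,2)–(8,6) (|4−8| = |2−6| = 4); (5,5)–(9,1) (|5−9| = |5−1| = 4).
Total attacking pairs: 7.

7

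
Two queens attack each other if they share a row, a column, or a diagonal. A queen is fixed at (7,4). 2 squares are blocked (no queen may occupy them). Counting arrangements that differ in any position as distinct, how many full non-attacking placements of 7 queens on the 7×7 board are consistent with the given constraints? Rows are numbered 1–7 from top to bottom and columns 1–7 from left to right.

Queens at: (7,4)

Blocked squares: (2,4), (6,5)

Branch on row 1: col 1 → 1; col 2 → 1; col 3 → 1; col 5 → 1; col 6 → 1; col 7 → 1.
Sum: 1 + 1 + 1 + 1 + 1 + 1 = 6.

6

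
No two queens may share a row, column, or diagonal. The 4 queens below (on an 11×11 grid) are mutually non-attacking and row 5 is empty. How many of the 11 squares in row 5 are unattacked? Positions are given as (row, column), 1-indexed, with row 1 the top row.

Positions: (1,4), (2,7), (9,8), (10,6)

4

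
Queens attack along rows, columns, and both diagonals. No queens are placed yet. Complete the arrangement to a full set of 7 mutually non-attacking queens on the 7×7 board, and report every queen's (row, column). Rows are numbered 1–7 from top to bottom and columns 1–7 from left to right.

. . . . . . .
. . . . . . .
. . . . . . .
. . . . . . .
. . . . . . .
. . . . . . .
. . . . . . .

(1,4) (2,7) (3,3) (4,6) (5,2) (6,5) (7,1)

Row 1: Safe: 1, 2, 3, 4, 5, 6, 7. Place at column 4.
Row 2: attacked by (1,4)→{3,4,5}. Safe: 1, 2, 6, 7. Place at column 7.
Row 3: attacked by (1,4)→{2,4,6}; (2,7)→{6,7}. Safe: 1, 3, 5. Place at column 3.
Row 4: attacked by (1,4)→{1,4,7}; (2,7)→{5,7}; (3,3)→{2,3,4}. Safe: 6. Place at column 6.
Row 5: attacked by (1,4)→{4}; (2,7)→{4,7}; (3,3)→{1,3,5}; (4,6)→{5,6,7}. Safe: 2. Place at column 2.
Row 6: attacked by (1,4)→{4}; (2,7)→{3,7}; (3,3)→{3,6}; (4,6)→{4,6}; (5,2)→{1,2,3}. Safe: 5. Place at column 5.
Row 7: attacked by (1,4)→{4}; (2,7)→{2,7}; (3,3)→{3,7}; (4,6)→{3,6}; (5,2)→{2,4}; (6,5)→{4,5,6}. Safe: 1. Place at column 1.
Columns [4, 7, 3, 6, 2, 5, 1], r−c [-3, -5, 0, -2, 3, 1, 6], r+c [5, 9, 6, 10, 7, 11, 8] are all distinct, so no two queens attack.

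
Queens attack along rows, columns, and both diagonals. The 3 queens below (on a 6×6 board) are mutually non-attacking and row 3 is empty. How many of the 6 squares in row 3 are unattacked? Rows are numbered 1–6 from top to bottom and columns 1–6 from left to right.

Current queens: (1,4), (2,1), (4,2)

1

(1,4) attacks row 3 at column 4 and diagonals 2, 6.
(2,1) attacks row 3 at column 1 and diagonals 2.
(4,2) attacks row 3 at column 2 and diagonals 1, 3.
Attacked columns: {1, 2, 3, 4, 6}. Safe: {5}.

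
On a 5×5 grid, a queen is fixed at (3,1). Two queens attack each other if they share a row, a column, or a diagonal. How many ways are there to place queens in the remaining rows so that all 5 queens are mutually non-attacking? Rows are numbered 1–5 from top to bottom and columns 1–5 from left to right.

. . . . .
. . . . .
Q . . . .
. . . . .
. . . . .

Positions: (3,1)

2

Branch on row 1: col 2 → 1; col 4 → 0; col 5 → 1.
Sum: 1 + 0 + 1 = 2.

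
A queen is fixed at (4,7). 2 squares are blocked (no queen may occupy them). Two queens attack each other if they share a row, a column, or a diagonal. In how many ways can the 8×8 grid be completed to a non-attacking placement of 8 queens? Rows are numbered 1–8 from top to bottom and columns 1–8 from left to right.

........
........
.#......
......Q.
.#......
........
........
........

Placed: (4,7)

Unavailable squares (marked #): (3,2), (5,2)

Branch on row 1: col 1 → 0; col 2 → 1; col 3 → 1; col 5 → 1; col 6 → 2; col 8 → 0.
Sum: 0 + 1 + 1 + 1 + 2 + 0 = 5.

5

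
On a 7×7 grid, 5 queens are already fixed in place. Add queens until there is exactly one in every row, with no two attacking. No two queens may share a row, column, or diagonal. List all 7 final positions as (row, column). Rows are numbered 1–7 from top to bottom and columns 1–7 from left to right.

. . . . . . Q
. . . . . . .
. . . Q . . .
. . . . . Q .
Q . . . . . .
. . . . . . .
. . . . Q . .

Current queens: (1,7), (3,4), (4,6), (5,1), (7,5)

(1,7) (2,2) (3,4) (4,6) (5,1) (6,3) (7,5)

Row 2: attacked by (1,7)→{6,7}; (3,4)→{3,4,5}; (4,6)→{4,6}; (5,1)→{1,4}; (7,5)→{5}. Safe: 2. Place at column 2.
Row 6: attacked by (1,7)→{2,7}; (2,2)→{2,6}; (3,4)→{1,4,7}; (4,6)→{4,6}; (5,1)→{1,2}; (7,5)→{4,5,6}. Safe: 3. Place at column 3.
Columns [7, 2, 4, 6, 1, 3, 5], r−c [-6, 0, -1, -2, 4, 3, 2], r+c [8, 4, 7, 10, 6, 9, 12] are all distinct, so no two queens attack.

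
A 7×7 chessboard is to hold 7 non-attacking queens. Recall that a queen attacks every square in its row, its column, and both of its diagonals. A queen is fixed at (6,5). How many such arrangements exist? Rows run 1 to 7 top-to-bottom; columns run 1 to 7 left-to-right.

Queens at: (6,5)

Branch on row 1: col 1 → 1; col 2 → 1; col 3 → 0; col 4 → 1; col 6 → 3; col 7 → 0.
Sum: 1 + 1 + 0 + 1 + 3 + 0 = 6.

6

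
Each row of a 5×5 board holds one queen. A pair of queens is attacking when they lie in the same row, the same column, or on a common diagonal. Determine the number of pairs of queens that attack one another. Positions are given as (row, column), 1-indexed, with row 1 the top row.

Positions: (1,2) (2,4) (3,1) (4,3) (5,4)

Same column: (2,4)–(5,4) (column 4).
Same diagonal: (4,3)–(5,4) (|4−5| = |3−4| = 1).
Total attacking pairs: 2.

2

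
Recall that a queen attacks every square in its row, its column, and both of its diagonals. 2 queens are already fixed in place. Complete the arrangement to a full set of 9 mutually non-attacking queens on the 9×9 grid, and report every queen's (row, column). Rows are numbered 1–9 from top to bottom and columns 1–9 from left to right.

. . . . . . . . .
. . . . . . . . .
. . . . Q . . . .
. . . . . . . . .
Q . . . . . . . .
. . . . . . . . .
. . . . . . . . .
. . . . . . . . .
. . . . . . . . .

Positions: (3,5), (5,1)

(1,4) (2,8) (3,5) (4,3) (5,1) (6,6) (7,2) (8,9) (9,7)

Row 1: attacked by (3,5)→{3,5,7}; (5,1)→{1,5}. Safe: 2, 4, 6, 8, 9. Place at column 4.
Row 2: attacked by (1,4)→{3,4,5}; (3,5)→{4,5,6}; (5,1)→{1,4}. Safe: 2, 7, 8, 9. Place at column 8.
Row 4: attacked by (1,4)→{1,4,7}; (2,8)→{6,8}; (3,5)→{4,5,6}; (5,1)→{1,2}. Safe: 3, 9. Place at column 3.
Row 6: attacked by (1,4)→{4,9}; (2,8)→{4,8}; (3,5)→{2,5,8}; (4,3)→{1,3,5}; (5,1)→{1,2}. Safe: 6, 7. Place at column 6.
Row 7: attacked by (1,4)→{4}; (2,8)→{3,8}; (3,5)→{1,5,9}; (4,3)→{3,6}; (5,1)→{1,3}; (6,6)→{5,6,7}. Safe: 2. Place at column 2.
Row 8: attacked by (1,4)→{4}; (2,8)→{2,8}; (3,5)→{5}; (4,3)→{3,7}; (5,1)→{1,4}; (6,6)→{4,6,8}; (7,2)→{1,2,3}. Safe: 9. Place at column 9.
Row 9: attacked by (1,4)→{4}; (2,8)→{1,8}; (3,5)→{5}; (4,3)→{3,8}; (5,1)→{1,5}; (6,6)→{3,6,9}; (7,2)→{2,4}; (8,9)→{8,9}. Safe: 7. Place at column 7.
Columns [4, 8, 5, 3, 1, 6, 2, 9, 7], r−c [-3, -6, -2, 1, 4, 0, 5, -1, 2], r+c [5, 10, 8, 7, 6, 12, 9, 17, 16] are all distinct, so no two queens attack.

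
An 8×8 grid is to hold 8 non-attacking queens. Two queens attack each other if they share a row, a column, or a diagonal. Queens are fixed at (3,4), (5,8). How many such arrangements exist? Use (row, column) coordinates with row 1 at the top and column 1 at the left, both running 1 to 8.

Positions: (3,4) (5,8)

6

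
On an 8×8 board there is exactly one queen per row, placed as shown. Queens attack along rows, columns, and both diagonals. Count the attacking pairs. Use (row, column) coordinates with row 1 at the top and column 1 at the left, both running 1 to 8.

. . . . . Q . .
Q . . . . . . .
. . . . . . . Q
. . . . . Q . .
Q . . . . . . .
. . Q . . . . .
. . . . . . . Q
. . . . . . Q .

6

Same column: (1,6)–(4,6) (column 6); (2,1)–(5,1) (column 1); (3,8)–(7,8) (column 8).
Same diagonal: (1,6)–(3,8) (|1−3| = |6−8| = 2); (2,1)–(8,7) (|2−8| = |1−7| = 6); (7,8)–(8,7) (|7−8| = |8−7| = 1).
Total attacking pairs: 6.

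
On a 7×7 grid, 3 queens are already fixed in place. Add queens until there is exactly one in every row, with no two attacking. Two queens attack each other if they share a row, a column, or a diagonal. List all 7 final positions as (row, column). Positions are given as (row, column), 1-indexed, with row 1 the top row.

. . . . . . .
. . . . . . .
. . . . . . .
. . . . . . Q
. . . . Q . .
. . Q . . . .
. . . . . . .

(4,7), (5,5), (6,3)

(1,6) (2,4) (3,2) (4,7) (5,5) (6,3) (7,1)

Row 1: attacked by (4,7)→{4,7}; (5,5)→{1,5}; (6,3)→{3}. Safe: 2, 6. Place at column 6.
Row 2: attacked by (1,6)→{5,6,7}; (4,7)→{5,7}; (5,5)→{2,5}; (6,3)→{3,7}. Safe: 1, 4. Place at column 4.
Row 3: attacked by (1,6)→{4,6}; (2,4)→{3,4,5}; (4,7)→{6,7}; (5,5)→{3,5,7}; (6,3)→{3,6}. Safe: 1, 2. Place at column 2.
Row 7: attacked by (1,6)→{6}; (2,4)→{4}; (3,2)→{2,6}; (4,7)→{4,7}; (5,5)→{3,5,7}; (6,3)→{2,3,4}. Safe: 1. Place at column 1.
Columns [6, 4, 2, 7, 5, 3, 1], r−c [-5, -2, 1, -3, 0, 3, 6], r+c [7, 6, 5, 11, 10, 9, 8] are all distinct, so no two queens attack.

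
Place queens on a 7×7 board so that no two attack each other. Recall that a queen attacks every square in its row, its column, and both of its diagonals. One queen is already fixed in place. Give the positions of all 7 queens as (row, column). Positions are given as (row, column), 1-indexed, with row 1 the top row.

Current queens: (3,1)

(1,2) (2,5) (3,1) (4,4) (5,7) (6,3) (7,6)

Row 1: attacked by (3,1)→{1,3}. Safe: 2, 4, 5, 6, 7. Place at column 2.
Row 2: attacked by (1,2)→{1,2,3}; (3,1)→{1,2}. Safe: 4, 5, 6, 7. Place at column 5.
Row 4: attacked by (1,2)→{2,5}; (2,5)→{3,5,7}; (3,1)→{1,2}. Safe: 4, 6. Place at column 4.
Row 5: attacked by (1,2)→{2,6}; (2,5)→{2,5}; (3,1)→{1,3}; (4,4)→{3,4,5}. Safe: 7. Place at column 7.
Row 6: attacked by (1,2)→{2,7}; (2,5)→{1,5}; (3,1)→{1,4}; (4,4)→{2,4,6}; (5,7)→{6,7}. Safe: 3. Place at column 3.
Row 7: attacked by (1,2)→{2}; (2,5)→{5}; (3,1)→{1,5}; (4,4)→{1,4,7}; (5,7)→{5,7}; (6,3)→{2,3,4}. Safe: 6. Place at column 6.
Columns [2, 5, 1, 4, 7, 3, 6], r−c [-1, -3, 2, 0, -2, 3, 1], r+c [3, 7, 4, 8, 12, 9, 13] are all distinct, so no two queens attack.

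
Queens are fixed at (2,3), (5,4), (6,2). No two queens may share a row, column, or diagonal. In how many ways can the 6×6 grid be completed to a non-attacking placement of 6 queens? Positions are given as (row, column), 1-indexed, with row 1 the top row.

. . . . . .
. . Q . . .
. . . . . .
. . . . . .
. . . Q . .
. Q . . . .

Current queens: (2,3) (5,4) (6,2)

Branch on row 1: col 1 → 0; col 5 → 1; col 6 → 0.
Sum: 0 + 1 + 0 = 1.

1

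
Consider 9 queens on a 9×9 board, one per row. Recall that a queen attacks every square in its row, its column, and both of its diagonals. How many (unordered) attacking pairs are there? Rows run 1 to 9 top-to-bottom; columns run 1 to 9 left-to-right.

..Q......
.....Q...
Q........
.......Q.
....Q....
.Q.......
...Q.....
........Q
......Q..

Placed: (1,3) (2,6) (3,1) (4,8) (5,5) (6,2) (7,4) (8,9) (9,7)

4

Same diagonal: (1,3)–(3,1) (|1−3| = |3−1| = 2); (2,6)–(4,8) (|2−4| = |6−8| = 2); (2,6)–(6,2) (|2−6| = |6−2| = 4); (3,1)–(9,7) (|3−9| = |1−7| = 6).
Total attacking pairs: 4.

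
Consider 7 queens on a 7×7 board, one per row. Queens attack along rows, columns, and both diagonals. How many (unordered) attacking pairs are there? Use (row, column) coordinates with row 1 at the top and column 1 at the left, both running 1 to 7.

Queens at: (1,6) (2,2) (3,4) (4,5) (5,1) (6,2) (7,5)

5

Same column: (2,2)–(6,2) (column 2); (4,5)–(7,5) (column 5).
Same diagonal: (1,6)–(3,4) (|1−3| = |6−4| = 2); (3,4)–(4,5) (|3−4| = |4−5| = 1); (5,1)–(6,2) (|5−6| = |1−2| = 1).
Total attacking pairs: 5.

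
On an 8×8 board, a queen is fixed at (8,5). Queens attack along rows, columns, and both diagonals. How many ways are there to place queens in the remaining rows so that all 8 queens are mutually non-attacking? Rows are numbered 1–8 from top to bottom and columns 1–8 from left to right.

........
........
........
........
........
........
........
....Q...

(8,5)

Branch on row 1: col 1 → 1; col 2 → 3; col 3 → 4; col 4 → 3; col 6 → 3; col 7 → 3; col 8 → 1.
Sum: 1 + 3 + 4 + 3 + 3 + 3 + 1 = 18.

18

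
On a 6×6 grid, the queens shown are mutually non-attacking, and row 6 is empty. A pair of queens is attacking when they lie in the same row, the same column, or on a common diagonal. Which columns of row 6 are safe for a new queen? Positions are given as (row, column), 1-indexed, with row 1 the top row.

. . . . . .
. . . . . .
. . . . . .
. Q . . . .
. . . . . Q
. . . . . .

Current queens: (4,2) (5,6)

columns 1, 3

(4,2) attacks row 6 at column 2 and diagonals 4.
(5,6) attacks row 6 at column 6 and diagonals 5.
Attacked columns: {2, 4, 5, 6}. Safe: {1, 3}.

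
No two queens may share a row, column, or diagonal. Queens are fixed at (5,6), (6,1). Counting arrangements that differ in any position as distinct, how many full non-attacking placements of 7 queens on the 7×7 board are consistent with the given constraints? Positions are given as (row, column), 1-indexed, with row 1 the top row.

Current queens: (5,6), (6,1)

Branch on row 1: col 3 → 1; col 4 → 1; col 5 → 1; col 7 → 0.
Sum: 1 + 1 + 1 + 0 = 3.

3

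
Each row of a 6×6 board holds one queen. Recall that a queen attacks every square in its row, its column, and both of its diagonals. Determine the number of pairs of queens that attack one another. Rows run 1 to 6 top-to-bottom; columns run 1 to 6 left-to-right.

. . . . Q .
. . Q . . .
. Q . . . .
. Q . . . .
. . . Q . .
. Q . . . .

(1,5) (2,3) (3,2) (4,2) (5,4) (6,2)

Same column: (3,2)–(4,2) (column 2); (3,2)–(6,2) (column 2); (4,2)–(6,2) (column 2).
Same diagonal: (1,5)–(4,2) (|1−4| = |5−2| = 3); (2,3)–(3,2) (|2−3| = |3−2| = 1); (3,2)–(5,4) (|3−5| = |2−4| = 2).
Total attacking pairs: 6.

6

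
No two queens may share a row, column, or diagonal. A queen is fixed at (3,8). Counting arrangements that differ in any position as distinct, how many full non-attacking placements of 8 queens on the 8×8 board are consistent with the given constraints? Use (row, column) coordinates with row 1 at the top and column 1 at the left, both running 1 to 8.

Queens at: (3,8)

Branch on row 1: col 1 → 2; col 2 → 1; col 3 → 4; col 4 → 4; col 5 → 4; col 7 → 1.
Sum: 2 + 1 + 4 + 4 + 4 + 1 = 16.

16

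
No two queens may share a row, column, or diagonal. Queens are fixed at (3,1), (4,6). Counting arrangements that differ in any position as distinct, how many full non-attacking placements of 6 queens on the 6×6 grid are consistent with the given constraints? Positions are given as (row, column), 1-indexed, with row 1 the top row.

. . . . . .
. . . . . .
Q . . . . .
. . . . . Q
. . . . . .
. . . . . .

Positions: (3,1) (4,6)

Branch on row 1: col 2 → 0; col 4 → 0; col 5 → 1.
Sum: 0 + 0 + 1 = 1.

1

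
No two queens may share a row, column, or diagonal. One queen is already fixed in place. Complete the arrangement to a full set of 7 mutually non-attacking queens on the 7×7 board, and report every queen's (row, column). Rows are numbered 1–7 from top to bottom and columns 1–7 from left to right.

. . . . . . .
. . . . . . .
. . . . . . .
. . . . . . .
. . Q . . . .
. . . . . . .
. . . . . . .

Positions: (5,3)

(1,1) (2,5) (3,2) (4,6) (5,3) (6,7) (7,4)

Row 1: attacked by (5,3)→{3,7}. Safe: 1, 2, 4, 5, 6. Place at column 1.
Row 2: attacked by (1,1)→{1,2}; (5,3)→{3,6}. Safe: 4, 5, 7. Place at column 5.
Row 3: attacked by (1,1)→{1,3}; (2,5)→{4,5,6}; (5,3)→{1,3,5}. Safe: 2, 7. Place at column 2.
Row 4: attacked by (1,1)→{1,4}; (2,5)→{3,5,7}; (3,2)→{1,2,3}; (5,3)→{2,3,4}. Safe: 6. Place at column 6.
Row 6: attacked by (1,1)→{1,6}; (2,5)→{1,5}; (3,2)→{2,5}; (4,6)→{4,6}; (5,3)→{2,3,4}. Safe: 7. Place at column 7.
Row 7: attacked by (1,1)→{1,7}; (2,5)→{5}; (3,2)→{2,6}; (4,6)→{3,6}; (5,3)→{1,3,5}; (6,7)→{6,7}. Safe: 4. Place at column 4.
Columns [1, 5, 2, 6, 3, 7, 4], r−c [0, -3, 1, -2, 2, -1, 3], r+c [2, 7, 5, 10, 8, 13, 11] are all distinct, so no two queens attack.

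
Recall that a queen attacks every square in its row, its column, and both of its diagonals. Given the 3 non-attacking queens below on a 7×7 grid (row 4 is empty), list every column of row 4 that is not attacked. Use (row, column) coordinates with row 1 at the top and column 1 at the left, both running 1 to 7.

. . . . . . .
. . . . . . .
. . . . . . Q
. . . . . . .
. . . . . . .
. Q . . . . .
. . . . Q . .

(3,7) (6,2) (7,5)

columns 1, 3

(3,7) attacks row 4 at column 7 and diagonals 6.
(6,2) attacks row 4 at column 2 and diagonals 4.
(7,5) attacks row 4 at column 5 and diagonals 2.
Attacked columns: {2, 4, 5, 6, 7}. Safe: {1, 3}.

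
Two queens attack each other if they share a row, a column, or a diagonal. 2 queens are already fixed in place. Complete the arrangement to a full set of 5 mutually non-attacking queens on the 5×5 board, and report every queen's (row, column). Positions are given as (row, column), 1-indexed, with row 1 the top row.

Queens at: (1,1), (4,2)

Row 2: attacked by (1,1)→{1,2}; (4,2)→{2,4}. Safe: 3, 5. Place at column 3.
Row 3: attacked by (1,1)→{1,3}; (2,3)→{2,3,4}; (4,2)→{1,2,3}. Safe: 5. Place at column 5.
Row 5: attacked by (1,1)→{1,5}; (2,3)→{3}; (3,5)→{3,5}; (4,2)→{1,2,3}. Safe: 4. Place at column 4.
Columns [1, 3, 5, 2, 4], r−c [0, -1, -2, 2, 1], r+c [2, 5, 8, 6, 9] are all distinct, so no two queens attack.

(1,1) (2,3) (3,5) (4,2) (5,4)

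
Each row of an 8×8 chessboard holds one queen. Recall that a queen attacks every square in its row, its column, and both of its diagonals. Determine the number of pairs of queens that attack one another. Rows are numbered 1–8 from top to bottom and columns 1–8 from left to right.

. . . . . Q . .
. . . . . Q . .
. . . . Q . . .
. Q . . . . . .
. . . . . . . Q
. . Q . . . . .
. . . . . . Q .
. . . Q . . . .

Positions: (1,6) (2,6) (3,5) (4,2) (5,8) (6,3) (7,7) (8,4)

2

Same column: (1,6)–(2,6) (column 6).
Same diagonal: (2,6)–(3,5) (|2−3| = |6−5| = 1).
Total attacking pairs: 2.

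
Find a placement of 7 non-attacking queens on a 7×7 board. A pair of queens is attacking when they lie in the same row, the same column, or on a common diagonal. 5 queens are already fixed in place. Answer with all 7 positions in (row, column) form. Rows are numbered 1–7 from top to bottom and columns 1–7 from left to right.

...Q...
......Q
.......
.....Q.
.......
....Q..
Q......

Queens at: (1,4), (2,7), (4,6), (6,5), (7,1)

(1,4) (2,7) (3,3) (4,6) (5,2) (6,5) (7,1)

Row 3: attacked by (1,4)→{2,4,6}; (2,7)→{6,7}; (4,6)→{5,6,7}; (6,5)→{2,5}; (7,1)→{1,5}. Safe: 3. Place at column 3.
Row 5: attacked by (1,4)→{4}; (2,7)→{4,7}; (3,3)→{1,3,5}; (4,6)→{5,6,7}; (6,5)→{4,5,6}; (7,1)→{1,3}. Safe: 2. Place at column 2.
Columns [4, 7, 3, 6, 2, 5, 1], r−c [-3, -5, 0, -2, 3, 1, 6], r+c [5, 9, 6, 10, 7, 11, 8] are all distinct, so no two queens attack.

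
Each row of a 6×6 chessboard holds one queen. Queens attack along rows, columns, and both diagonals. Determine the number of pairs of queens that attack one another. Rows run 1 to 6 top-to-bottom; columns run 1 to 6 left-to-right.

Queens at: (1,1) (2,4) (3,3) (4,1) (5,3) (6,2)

Same column: (1,1)–(4,1) (column 1); (3,3)–(5,3) (column 3).
Same diagonal: (1,1)–(3,3) (|1−3| = |1−3| = 2); (2,4)–(3,3) (|2−3| = |4−3| = 1); (5,3)–(6,2) (|5−6| = |3−2| = 1).
Total attacking pairs: 5.

5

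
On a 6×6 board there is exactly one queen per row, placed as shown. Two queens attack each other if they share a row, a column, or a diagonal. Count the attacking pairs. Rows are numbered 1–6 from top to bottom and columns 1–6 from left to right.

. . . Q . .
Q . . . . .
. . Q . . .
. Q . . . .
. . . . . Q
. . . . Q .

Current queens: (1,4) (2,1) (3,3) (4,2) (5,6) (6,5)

Same diagonal: (2,1)–(6,5) (|2−6| = |1−5| = 4); (3,3)–(4,2) (|3−4| = |3−2| = 1); (5,6)–(6,5) (|5−6| = |6−5| = 1).
Total attacking pairs: 3.

3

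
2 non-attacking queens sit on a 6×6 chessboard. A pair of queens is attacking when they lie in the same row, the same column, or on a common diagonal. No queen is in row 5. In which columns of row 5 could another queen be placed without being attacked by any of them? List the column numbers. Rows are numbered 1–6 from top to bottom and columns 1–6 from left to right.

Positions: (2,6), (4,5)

columns 1, 2

(2,6) attacks row 5 at column 6 and diagonals 3.
(4,5) attacks row 5 at column 5 and diagonals 4, 6.
Attacked columns: {3, 4, 5, 6}. Safe: {1, 2}.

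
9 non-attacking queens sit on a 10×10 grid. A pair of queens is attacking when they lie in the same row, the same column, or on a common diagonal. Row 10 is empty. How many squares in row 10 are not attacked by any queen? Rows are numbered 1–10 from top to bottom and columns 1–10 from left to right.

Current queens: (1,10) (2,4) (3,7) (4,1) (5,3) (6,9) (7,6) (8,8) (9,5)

1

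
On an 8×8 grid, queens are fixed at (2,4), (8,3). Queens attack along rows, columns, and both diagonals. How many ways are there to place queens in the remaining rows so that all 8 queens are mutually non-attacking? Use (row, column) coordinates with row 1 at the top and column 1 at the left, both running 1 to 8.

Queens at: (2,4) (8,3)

3

Branch on row 1: col 1 → 0; col 2 → 0; col 6 → 3; col 7 → 0; col 8 → 0.
Sum: 0 + 0 + 3 + 0 + 0 = 3.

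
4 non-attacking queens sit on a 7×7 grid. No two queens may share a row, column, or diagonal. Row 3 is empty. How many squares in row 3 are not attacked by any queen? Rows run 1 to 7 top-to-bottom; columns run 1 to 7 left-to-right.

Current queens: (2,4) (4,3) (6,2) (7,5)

(2,4) attacks row 3 at column 4 and diagonals 3, 5.
(4,3) attacks row 3 at column 3 and diagonals 2, 4.
(6,2) attacks row 3 at column 2 and diagonals 5.
(7,5) attacks row 3 at column 5 and diagonals 1.
Attacked columns: {1, 2, 3, 4, 5}. Safe: {6, 7}.

2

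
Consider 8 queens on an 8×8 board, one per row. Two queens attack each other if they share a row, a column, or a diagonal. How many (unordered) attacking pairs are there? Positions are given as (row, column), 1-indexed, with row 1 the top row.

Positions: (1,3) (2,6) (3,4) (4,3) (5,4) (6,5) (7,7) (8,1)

Same column: (1,3)–(4,3) (column 3); (3,4)–(5,4) (column 4).
Same diagonal: (3,4)–(4,3) (|3−4| = |4−3| = 1); (4,3)–(5,4) (|4−5| = |3−4| = 1); (4,3)–(6,5) (|4−6| = |3−5| = 2); (5,4)–(6,5) (|5−6| = |4−5| = 1); (5,4)–(8,1) (|5−8| = |4−1| = 3).
Total attacking pairs: 7.

7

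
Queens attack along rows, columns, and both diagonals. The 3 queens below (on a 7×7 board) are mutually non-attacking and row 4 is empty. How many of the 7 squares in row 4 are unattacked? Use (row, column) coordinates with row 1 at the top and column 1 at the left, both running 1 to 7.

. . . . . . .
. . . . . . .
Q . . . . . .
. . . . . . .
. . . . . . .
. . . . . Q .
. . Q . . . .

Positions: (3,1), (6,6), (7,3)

(3,1) attacks row 4 at column 1 and diagonals 2.
(6,6) attacks row 4 at column 6 and diagonals 4.
(7,3) attacks row 4 at column 3 and diagonals 6.
Attacked columns: {1, 2, 3, 4, 6}. Safe: {5, 7}.

2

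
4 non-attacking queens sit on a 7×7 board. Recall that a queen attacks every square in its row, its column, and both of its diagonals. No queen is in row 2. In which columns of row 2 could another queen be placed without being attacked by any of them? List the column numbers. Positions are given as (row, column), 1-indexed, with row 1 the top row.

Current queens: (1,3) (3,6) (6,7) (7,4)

columns 1

(1,3) attacks row 2 at column 3 and diagonals 2, 4.
(3,6) attacks row 2 at column 6 and diagonals 5, 7.
(6,7) attacks row 2 at column 7 and diagonals 3.
(7,4) attacks row 2 at column 4.
Attacked columns: {2, 3, 4, 5, 6, 7}. Safe: {1}.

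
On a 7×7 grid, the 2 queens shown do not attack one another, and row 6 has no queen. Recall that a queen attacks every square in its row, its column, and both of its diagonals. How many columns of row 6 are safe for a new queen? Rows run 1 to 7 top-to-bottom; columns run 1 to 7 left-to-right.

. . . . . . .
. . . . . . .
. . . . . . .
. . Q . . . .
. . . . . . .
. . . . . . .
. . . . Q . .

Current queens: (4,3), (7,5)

(4,3) attacks row 6 at column 3 and diagonals 1, 5.
(7,5) attacks row 6 at column 5 and diagonals 4, 6.
Attacked columns: {1, 3, 4, 5, 6}. Safe: {2, 7}.

2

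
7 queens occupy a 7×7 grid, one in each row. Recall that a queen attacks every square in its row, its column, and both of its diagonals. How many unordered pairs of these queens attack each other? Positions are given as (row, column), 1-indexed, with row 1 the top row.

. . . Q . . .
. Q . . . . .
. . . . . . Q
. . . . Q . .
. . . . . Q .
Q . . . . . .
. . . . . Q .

Same column: (5,6)–(7,6) (column 6).
Same diagonal: (4,5)–(5,6) (|4−5| = |5−6| = 1).
Total attacking pairs: 2.

2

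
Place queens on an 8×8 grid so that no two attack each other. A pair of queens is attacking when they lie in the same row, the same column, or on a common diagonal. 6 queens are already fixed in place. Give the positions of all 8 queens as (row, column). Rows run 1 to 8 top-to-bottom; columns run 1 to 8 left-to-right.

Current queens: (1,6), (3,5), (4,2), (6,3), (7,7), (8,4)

Row 2: attacked by (1,6)→{5,6,7}; (3,5)→{4,5,6}; (4,2)→{2,4}; (6,3)→{3,7}; (7,7)→{2,7}; (8,4)→{4}. Safe: 1, 8. Place at column 1.
Row 5: attacked by (1,6)→{2,6}; (2,1)→{1,4}; (3,5)→{3,5,7}; (4,2)→{1,2,3}; (6,3)→{2,3,4}; (7,7)→{5,7}; (8,4)→{1,4,7}. Safe: 8. Place at column 8.
Columns [6, 1, 5, 2, 8, 3, 7, 4], r−c [-5, 1, -2, 2, -3, 3, 0, 4], r+c [7, 3, 8, 6, 13, 9, 14, 12] are all distinct, so no two queens attack.

(1,6) (2,1) (3,5) (4,2) (5,8) (6,3) (7,7) (8,4)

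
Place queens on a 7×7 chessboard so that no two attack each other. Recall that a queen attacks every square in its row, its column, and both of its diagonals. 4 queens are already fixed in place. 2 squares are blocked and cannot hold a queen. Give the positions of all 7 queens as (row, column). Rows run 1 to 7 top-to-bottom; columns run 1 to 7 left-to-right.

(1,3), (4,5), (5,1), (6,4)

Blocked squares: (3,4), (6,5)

Row 2: attacked by (1,3)→{2,3,4}; (4,5)→{3,5,7}; (5,1)→{1,4}; (6,4)→{4}. Safe: 6. Place at column 6.
Row 3: attacked by (1,3)→{1,3,5}; (2,6)→{5,6,7}; (4,5)→{4,5,6}; (5,1)→{1,3}; (6,4)→{1,4,7}. Blocked: 4. Safe: 2. Place at column 2.
Row 7: attacked by (1,3)→{3}; (2,6)→{1,6}; (3,2)→{2,6}; (4,5)→{2,5}; (5,1)→{1,3}; (6,4)→{3,4,5}. Safe: 7. Place at column 7.
Columns [3, 6, 2, 5, 1, 4, 7], r−c [-2, -4, 1, -1, 4, 2, 0], r+c [4, 8, 5, 9, 6, 10, 14] are all distinct, so no two queens attack.

(1,3) (2,6) (3,2) (4,5) (5,1) (6,4) (7,7)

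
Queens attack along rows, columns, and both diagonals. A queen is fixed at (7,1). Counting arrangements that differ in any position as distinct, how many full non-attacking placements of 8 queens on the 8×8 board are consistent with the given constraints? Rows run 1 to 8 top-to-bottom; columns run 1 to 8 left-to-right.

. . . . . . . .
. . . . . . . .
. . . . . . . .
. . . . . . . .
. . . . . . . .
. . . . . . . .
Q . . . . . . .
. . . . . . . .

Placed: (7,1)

Branch on row 1: col 2 → 1; col 3 → 1; col 4 → 2; col 5 → 1; col 6 → 3; col 8 → 0.
Sum: 1 + 1 + 2 + 1 + 3 + 0 = 8.

8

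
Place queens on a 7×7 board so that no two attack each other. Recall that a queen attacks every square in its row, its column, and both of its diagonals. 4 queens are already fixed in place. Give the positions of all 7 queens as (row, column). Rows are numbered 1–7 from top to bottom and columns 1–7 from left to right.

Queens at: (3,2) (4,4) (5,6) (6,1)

Row 1: attacked by (3,2)→{2,4}; (4,4)→{1,4,7}; (5,6)→{2,6}; (6,1)→{1,6}. Safe: 3, 5. Place at column 3.
Row 2: attacked by (1,3)→{2,3,4}; (3,2)→{1,2,3}; (4,4)→{2,4,6}; (5,6)→{3,6}; (6,1)→{1,5}. Safe: 7. Place at column 7.
Row 7: attacked by (1,3)→{3}; (2,7)→{2,7}; (3,2)→{2,6}; (4,4)→{1,4,7}; (5,6)→{4,6}; (6,1)→{1,2}. Safe: 5. Place at column 5.
Columns [3, 7, 2, 4, 6, 1, 5], r−c [-2, -5, 1, 0, -1, 5, 2], r+c [4, 9, 5, 8, 11, 7, 12] are all distinct, so no two queens attack.

(1,3) (2,7) (3,2) (4,4) (5,6) (6,1) (7,5)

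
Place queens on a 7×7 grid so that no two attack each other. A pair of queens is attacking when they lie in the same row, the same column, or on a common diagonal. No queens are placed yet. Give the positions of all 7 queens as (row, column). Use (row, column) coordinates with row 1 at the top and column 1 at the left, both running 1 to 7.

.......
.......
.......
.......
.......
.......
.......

Row 1: Safe: 1, 2, 3, 4, 5, 6, 7. Place at column 1.
Row 2: attacked by (1,1)→{1,2}. Safe: 3, 4, 5, 6, 7. Place at column 4.
Row 3: attacked by (1,1)→{1,3}; (2,4)→{3,4,5}. Safe: 2, 6, 7. Place at column 7.
Row 4: attacked by (1,1)→{1,4}; (2,4)→{2,4,6}; (3,7)→{6,7}. Safe: 3, 5. Place at column 3.
Row 5: attacked by (1,1)→{1,5}; (2,4)→{1,4,7}; (3,7)→{5,7}; (4,3)→{2,3,4}. Safe: 6. Place at column 6.
Row 6: attacked by (1,1)→{1,6}; (2,4)→{4}; (3,7)→{4,7}; (4,3)→{1,3,5}; (5,6)→{5,6,7}. Safe: 2. Place at column 2.
Row 7: attacked by (1,1)→{1,7}; (2,4)→{4}; (3,7)→{3,7}; (4,3)→{3,6}; (5,6)→{4,6}; (6,2)→{1,2,3}. Safe: 5. Place at column 5.
Columns [1, 4, 7, 3, 6, 2, 5], r−c [0, -2, -4, 1, -1, 4, 2], r+c [2, 6, 10, 7, 11, 8, 12] are all distinct, so no two queens attack.

(1,1) (2,4) (3,7) (4,3) (5,6) (6,2) (7,5)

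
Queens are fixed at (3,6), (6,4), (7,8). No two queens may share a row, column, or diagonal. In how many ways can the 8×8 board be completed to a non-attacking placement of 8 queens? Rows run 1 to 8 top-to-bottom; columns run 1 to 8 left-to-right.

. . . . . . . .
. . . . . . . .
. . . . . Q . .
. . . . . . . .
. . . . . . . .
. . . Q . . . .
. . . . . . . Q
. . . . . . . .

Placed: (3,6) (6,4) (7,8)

2

Branch on row 1: col 1 → 0; col 3 → 0; col 5 → 1; col 7 → 1.
Sum: 0 + 0 + 1 + 1 = 2.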